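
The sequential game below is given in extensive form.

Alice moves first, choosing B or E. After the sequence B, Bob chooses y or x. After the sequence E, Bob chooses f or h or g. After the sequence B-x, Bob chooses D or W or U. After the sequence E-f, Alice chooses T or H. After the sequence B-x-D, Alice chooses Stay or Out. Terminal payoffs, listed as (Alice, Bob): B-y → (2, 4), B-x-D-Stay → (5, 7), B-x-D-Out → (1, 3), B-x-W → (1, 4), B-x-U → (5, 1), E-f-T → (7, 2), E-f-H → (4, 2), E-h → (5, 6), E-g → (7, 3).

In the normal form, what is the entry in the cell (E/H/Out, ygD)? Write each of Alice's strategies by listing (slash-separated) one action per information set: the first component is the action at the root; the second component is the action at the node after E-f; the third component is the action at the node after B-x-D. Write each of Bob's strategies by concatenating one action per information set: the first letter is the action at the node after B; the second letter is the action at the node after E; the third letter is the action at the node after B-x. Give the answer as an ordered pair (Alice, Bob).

Trace the play path from the root:
  Alice plays E
  Bob plays g at [E]
→ terminal payoff (7, 3).
(Alice's choice at the node after E-f is never reached on this path, so it doesn't affect the outcome.)

(7, 3)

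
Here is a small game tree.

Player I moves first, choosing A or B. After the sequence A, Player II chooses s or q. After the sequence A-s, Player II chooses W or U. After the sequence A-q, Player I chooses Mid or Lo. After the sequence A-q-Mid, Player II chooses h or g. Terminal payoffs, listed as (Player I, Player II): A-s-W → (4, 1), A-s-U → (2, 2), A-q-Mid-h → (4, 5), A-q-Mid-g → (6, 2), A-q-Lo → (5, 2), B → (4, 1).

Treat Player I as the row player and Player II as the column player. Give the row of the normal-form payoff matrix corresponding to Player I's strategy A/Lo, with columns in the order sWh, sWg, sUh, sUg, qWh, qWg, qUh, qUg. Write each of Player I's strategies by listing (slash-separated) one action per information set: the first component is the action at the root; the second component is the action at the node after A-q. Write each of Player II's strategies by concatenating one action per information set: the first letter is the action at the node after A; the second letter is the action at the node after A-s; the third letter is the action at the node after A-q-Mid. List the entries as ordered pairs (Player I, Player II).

(4,1) (4,1) (2,2) (2,2) (5,2) (5,2) (5,2) (5,2)

vs sWh: Player I plays A → Player II plays s at [A] → Player II plays W at [A-s] → (4, 1)
vs sWg: Player I plays A → Player II plays s at [A] → Player II plays W at [A-s] → (4, 1)
vs sUh: Player I plays A → Player II plays s at [A] → Player II plays U at [A-s] → (2, 2)
vs sUg: Player I plays A → Player II plays s at [A] → Player II plays U at [A-s] → (2, 2)
vs qWh: Player I plays A → Player II plays q at [A] → Player I plays Lo at [A-q] → (5, 2)
vs qWg: Player I plays A → Player II plays q at [A] → Player I plays Lo at [A-q] → (5, 2)
vs qUh: Player I plays A → Player II plays q at [A] → Player I plays Lo at [A-q] → (5, 2)
vs qUg: Player I plays A → Player II plays q at [A] → Player I plays Lo at [A-q] → (5, 2)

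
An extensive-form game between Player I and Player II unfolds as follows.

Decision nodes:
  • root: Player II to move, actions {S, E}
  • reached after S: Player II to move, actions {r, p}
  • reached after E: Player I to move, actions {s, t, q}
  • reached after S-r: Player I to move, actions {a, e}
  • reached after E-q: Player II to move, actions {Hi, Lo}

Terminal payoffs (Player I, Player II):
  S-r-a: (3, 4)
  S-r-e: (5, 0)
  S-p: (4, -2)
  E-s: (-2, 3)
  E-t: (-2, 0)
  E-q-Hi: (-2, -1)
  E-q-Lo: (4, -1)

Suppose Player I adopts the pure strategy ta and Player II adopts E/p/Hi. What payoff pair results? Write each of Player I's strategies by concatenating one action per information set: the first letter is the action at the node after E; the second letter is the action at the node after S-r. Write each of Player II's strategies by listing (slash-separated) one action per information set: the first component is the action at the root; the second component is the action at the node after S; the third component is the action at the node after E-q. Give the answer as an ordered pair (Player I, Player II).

(-2, 0)

Trace the play path from the root:
  Player II plays E
  Player I plays t at [E]
→ terminal payoff (-2, 0).
(Player I's choice at the node after S-r is never reached on this path, so it doesn't affect the outcome.)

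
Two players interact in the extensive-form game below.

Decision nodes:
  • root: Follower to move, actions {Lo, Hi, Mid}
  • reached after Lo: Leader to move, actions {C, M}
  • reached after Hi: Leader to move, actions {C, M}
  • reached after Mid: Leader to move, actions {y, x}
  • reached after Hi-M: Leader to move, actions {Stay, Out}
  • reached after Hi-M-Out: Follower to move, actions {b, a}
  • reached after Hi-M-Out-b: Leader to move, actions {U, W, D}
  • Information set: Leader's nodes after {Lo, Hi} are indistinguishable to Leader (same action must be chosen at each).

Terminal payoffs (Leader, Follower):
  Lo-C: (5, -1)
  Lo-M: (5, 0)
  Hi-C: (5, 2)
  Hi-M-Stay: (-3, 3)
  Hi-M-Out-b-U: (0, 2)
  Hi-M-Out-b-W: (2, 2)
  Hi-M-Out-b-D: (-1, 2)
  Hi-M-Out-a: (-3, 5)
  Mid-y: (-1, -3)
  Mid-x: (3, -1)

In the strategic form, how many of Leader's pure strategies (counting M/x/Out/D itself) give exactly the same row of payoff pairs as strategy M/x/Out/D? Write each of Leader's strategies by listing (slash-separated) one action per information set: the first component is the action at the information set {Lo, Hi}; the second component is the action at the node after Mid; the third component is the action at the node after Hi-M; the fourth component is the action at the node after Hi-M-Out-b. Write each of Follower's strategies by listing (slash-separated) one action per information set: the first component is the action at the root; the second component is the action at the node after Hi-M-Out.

Row for M/x/Out/D (columns Lo/b, Lo/a, Hi/b, Hi/a, Mid/b, Mid/a): (5,0) (5,0) (-1,2) (-3,5) (3,-1) (3,-1).
Every one of Leader's information sets is on the play path for some reply by Follower when Leader follows M/x/Out/D.
Changing the action at any of them therefore changes at least one column, so only M/x/Out/D itself gives this row.

1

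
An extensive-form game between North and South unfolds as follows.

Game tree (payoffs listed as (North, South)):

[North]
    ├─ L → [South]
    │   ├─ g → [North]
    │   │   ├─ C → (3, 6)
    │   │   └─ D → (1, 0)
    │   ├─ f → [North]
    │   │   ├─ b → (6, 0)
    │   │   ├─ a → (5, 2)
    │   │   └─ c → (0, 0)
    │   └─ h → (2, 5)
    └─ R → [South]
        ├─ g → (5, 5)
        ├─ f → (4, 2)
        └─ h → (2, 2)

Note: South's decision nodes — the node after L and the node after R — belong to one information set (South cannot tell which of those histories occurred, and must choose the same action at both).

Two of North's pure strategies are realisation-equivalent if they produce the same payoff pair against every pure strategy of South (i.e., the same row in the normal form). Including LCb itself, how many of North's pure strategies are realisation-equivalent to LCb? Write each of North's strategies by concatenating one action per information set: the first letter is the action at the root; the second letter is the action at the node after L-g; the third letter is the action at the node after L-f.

Row for LCb (columns g, f, h): (3,6) (6,0) (2,5).
Every one of North's information sets is on the play path for some reply by South when North follows LCb.
Changing the action at any of them therefore changes at least one column, so only LCb itself gives this row.

1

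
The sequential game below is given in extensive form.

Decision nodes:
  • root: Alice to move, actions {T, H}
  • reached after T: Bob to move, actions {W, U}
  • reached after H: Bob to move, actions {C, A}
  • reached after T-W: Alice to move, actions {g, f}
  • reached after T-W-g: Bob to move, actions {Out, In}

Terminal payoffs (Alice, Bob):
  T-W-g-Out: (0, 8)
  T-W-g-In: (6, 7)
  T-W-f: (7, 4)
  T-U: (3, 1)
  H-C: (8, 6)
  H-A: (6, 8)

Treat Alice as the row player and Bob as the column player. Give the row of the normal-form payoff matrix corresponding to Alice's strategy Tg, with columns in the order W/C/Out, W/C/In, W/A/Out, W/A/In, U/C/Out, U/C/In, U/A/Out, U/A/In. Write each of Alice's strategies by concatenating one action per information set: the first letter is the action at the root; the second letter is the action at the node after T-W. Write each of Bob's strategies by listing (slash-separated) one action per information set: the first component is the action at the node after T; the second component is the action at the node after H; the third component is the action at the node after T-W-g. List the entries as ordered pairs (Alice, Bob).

vs W/C/Out: Alice plays T → Bob plays W at [T] → Alice plays g at [T-W] → Bob plays Out at [T-W-g] → (0, 8)
vs W/C/In: Alice plays T → Bob plays W at [T] → Alice plays g at [T-W] → Bob plays In at [T-W-g] → (6, 7)
vs W/A/Out: Alice plays T → Bob plays W at [T] → Alice plays g at [T-W] → Bob plays Out at [T-W-g] → (0, 8)
vs W/A/In: Alice plays T → Bob plays W at [T] → Alice plays g at [T-W] → Bob plays In at [T-W-g] → (6, 7)
vs U/C/Out: Alice plays T → Bob plays U at [T] → (3, 1)
vs U/C/In: Alice plays T → Bob plays U at [T] → (3, 1)
vs U/A/Out: Alice plays T → Bob plays U at [T] → (3, 1)
vs U/A/In: Alice plays T → Bob plays U at [T] → (3, 1)

(0,8) (6,7) (0,8) (6,7) (3,1) (3,1) (3,1) (3,1)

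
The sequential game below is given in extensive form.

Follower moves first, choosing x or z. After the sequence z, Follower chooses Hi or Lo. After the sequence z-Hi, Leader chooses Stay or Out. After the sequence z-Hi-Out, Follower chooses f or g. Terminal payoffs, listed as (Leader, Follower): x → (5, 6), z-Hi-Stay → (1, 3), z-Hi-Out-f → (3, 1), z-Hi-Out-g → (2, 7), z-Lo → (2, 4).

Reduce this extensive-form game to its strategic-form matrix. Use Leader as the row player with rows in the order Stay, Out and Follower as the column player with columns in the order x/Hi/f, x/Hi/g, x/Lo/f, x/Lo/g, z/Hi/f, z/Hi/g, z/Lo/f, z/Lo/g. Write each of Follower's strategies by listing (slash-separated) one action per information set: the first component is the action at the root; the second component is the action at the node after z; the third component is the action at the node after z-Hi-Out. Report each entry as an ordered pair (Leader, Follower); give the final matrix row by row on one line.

Row Stay: x/Hi/f→(5,6), x/Hi/g→(5,6), x/Lo/f→(5,6), x/Lo/g→(5,6), z/Hi/f→(1,3), z/Hi/g→(1,3), z/Lo/f→(2,4), z/Lo/g→(2,4)
Row Out: x/Hi/f→(5,6), x/Hi/g→(5,6), x/Lo/f→(5,6), x/Lo/g→(5,6), z/Hi/f→(3,1), z/Hi/g→(2,7), z/Lo/f→(2,4), z/Lo/g→(2,4)

Stay: (5,6) (5,6) (5,6) (5,6) (1,3) (1,3) (2,4) (2,4) | Out: (5,6) (5,6) (5,6) (5,6) (3,1) (2,7) (2,4) (2,4)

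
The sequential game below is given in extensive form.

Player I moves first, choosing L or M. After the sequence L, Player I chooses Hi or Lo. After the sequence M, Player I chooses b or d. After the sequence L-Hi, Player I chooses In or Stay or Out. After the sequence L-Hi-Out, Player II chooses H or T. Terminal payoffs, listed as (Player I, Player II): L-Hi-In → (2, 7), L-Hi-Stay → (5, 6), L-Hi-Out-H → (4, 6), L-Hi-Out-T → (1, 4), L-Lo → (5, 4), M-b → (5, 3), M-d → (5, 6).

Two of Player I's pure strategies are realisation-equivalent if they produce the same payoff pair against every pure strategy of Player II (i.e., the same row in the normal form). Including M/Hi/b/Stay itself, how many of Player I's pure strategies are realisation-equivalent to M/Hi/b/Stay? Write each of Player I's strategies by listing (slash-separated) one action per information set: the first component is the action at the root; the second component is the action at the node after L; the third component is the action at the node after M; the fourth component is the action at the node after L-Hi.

Row for M/Hi/b/Stay (columns H, T): (5,3) (5,3).
Under M/Hi/b/Stay, Player I's choice at the node after L and at the node after L-Hi can never be reached regardless of what Player II does, so varying those choices leaves every outcome unchanged.
Holding the reachable choices fixed and varying the unreachable ones freely already gives 2 × 3 = 6 equivalent strategies.
No other strategy reproduces this row, so those 6 are the full class: M/Hi/b/In, M/Hi/b/Stay, M/Hi/b/Out, M/Lo/b/In, M/Lo/b/Stay, M/Lo/b/Out.

6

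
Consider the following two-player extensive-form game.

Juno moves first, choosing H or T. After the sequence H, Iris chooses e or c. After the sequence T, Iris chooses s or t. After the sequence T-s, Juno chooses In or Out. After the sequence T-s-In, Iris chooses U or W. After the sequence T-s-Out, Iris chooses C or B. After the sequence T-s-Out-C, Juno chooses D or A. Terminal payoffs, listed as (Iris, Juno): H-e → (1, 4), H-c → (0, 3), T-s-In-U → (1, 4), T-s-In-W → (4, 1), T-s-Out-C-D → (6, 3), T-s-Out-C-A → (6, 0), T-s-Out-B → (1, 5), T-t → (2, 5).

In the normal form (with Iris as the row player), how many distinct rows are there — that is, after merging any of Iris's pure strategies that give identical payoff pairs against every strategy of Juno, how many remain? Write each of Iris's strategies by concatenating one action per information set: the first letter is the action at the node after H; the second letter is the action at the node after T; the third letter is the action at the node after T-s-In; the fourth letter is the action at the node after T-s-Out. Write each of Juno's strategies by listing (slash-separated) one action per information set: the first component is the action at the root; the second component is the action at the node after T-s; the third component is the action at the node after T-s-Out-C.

Iris has 16 pure strategies: esUC, esUB, esWC, esWB, etUC, etUB, etWC, etWB, csUC, csUB, csWC, csWB, ctUC, ctUB, ctWC, ctWB. Columns: H/In/D, H/In/A, H/Out/D, H/Out/A, T/In/D, T/In/A, T/Out/D, T/Out/A.
{esUC} → row (1,4) (1,4) (1,4) (1,4) (1,4) (1,4) (6,3) (6,0)
{esUB} → row (1,4) (1,4) (1,4) (1,4) (1,4) (1,4) (1,5) (1,5)
{esWC} → row (1,4) (1,4) (1,4) (1,4) (4,1) (4,1) (6,3) (6,0)
{esWB} → row (1,4) (1,4) (1,4) (1,4) (4,1) (4,1) (1,5) (1,5)
{etUC, etUB, etWC, etWB} → row (1,4) (1,4) (1,4) (1,4) (2,5) (2,5) (2,5) (2,5)
{csUC} → row (0,3) (0,3) (0,3) (0,3) (1,4) (1,4) (6,3) (6,0)
{csUB} → row (0,3) (0,3) (0,3) (0,3) (1,4) (1,4) (1,5) (1,5)
{csWC} → row (0,3) (0,3) (0,3) (0,3) (4,1) (4,1) (6,3) (6,0)
{csWB} → row (0,3) (0,3) (0,3) (0,3) (4,1) (4,1) (1,5) (1,5)
{ctUC, ctUB, ctWC, ctWB} → row (0,3) (0,3) (0,3) (0,3) (2,5) (2,5) (2,5) (2,5)
That's 10 distinct rows out of 16 strategies.

10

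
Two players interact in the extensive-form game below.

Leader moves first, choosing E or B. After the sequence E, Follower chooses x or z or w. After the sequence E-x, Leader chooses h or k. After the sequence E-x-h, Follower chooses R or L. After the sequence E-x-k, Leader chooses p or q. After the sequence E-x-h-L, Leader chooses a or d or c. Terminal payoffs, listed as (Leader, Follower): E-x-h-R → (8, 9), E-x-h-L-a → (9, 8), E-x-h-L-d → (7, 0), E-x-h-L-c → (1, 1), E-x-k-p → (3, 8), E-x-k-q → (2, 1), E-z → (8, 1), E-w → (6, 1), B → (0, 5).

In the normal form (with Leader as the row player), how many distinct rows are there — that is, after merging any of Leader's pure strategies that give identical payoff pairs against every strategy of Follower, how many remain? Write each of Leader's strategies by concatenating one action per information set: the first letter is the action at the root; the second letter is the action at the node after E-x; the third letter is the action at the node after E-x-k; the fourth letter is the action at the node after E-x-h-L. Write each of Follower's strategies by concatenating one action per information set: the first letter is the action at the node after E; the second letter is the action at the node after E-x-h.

Leader has 24 pure strategies: Ehpa, Ehpd, Ehpc, Ehqa, Ehqd, Ehqc, Ekpa, Ekpd, Ekpc, Ekqa, Ekqd, Ekqc, Bhpa, Bhpd, Bhpc, Bhqa, Bhqd, Bhqc, Bkpa, Bkpd, Bkpc, Bkqa, Bkqd, Bkqc. Columns: xR, xL, zR, zL, wR, wL.
{Ehpa, Ehqa} → row (8,9) (9,8) (8,1) (8,1) (6,1) (6,1)
{Ehpd, Ehqd} → row (8,9) (7,0) (8,1) (8,1) (6,1) (6,1)
{Ehpc, Ehqc} → row (8,9) (1,1) (8,1) (8,1) (6,1) (6,1)
{Ekpa, Ekpd, Ekpc} → row (3,8) (3,8) (8,1) (8,1) (6,1) (6,1)
{Ekqa, Ekqd, Ekqc} → row (2,1) (2,1) (8,1) (8,1) (6,1) (6,1)
{Bhpa, Bhpd, Bhpc, Bhqa, Bhqd, Bhqc, Bkpa, Bkpd, Bkpc, Bkqa, Bkqd, Bkqc} → row (0,5) (0,5) (0,5) (0,5) (0,5) (0,5)
That's 6 distinct rows out of 24 strategies.

6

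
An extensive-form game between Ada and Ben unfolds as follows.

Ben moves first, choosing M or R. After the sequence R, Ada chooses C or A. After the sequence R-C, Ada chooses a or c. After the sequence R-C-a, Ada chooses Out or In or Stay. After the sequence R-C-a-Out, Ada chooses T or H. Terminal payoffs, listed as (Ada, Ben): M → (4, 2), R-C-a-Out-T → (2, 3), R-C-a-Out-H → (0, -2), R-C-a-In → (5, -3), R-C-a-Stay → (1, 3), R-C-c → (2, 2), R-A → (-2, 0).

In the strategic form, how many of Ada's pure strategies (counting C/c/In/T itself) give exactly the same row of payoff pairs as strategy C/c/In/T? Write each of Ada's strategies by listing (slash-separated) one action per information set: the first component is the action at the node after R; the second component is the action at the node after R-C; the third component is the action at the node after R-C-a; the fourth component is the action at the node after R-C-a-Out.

6

Row for C/c/In/T (columns M, R): (4,2) (2,2).
Under C/c/In/T, Ada's choice at the node after R-C-a and at the node after R-C-a-Out can never be reached regardless of what Ben does, so varying those choices leaves every outcome unchanged.
Holding the reachable choices fixed and varying the unreachable ones freely already gives 3 × 2 = 6 equivalent strategies.
No other strategy reproduces this row, so those 6 are the full class: C/c/Out/T, C/c/Out/H, C/c/In/T, C/c/In/H, C/c/Stay/T, C/c/Stay/H.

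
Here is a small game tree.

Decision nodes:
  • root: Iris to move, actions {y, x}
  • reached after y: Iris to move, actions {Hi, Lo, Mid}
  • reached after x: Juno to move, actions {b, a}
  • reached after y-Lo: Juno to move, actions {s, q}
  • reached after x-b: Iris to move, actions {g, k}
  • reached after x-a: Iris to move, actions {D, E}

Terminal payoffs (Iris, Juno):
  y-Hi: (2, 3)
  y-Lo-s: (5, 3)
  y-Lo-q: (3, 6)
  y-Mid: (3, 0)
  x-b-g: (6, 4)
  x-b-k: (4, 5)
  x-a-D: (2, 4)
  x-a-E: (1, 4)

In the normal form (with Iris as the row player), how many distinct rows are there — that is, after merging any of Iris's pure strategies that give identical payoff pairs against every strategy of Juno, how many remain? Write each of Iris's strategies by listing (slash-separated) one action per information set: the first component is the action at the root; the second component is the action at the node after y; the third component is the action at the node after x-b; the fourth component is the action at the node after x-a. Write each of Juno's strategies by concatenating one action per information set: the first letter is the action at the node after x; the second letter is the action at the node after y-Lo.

7

Iris has 24 pure strategies: y/Hi/g/D, y/Hi/g/E, y/Hi/k/D, y/Hi/k/E, y/Lo/g/D, y/Lo/g/E, y/Lo/k/D, y/Lo/k/E, y/Mid/g/D, y/Mid/g/E, y/Mid/k/D, y/Mid/k/E, x/Hi/g/D, x/Hi/g/E, x/Hi/k/D, x/Hi/k/E, x/Lo/g/D, x/Lo/g/E, x/Lo/k/D, x/Lo/k/E, x/Mid/g/D, x/Mid/g/E, x/Mid/k/D, x/Mid/k/E. Columns: bs, bq, as, aq.
{y/Hi/g/D, y/Hi/g/E, y/Hi/k/D, y/Hi/k/E} → row (2,3) (2,3) (2,3) (2,3)
{y/Lo/g/D, y/Lo/g/E, y/Lo/k/D, y/Lo/k/E} → row (5,3) (3,6) (5,3) (3,6)
{y/Mid/g/D, y/Mid/g/E, y/Mid/k/D, y/Mid/k/E} → row (3,0) (3,0) (3,0) (3,0)
{x/Hi/g/D, x/Lo/g/D, x/Mid/g/D} → row (6,4) (6,4) (2,4) (2,4)
{x/Hi/g/E, x/Lo/g/E, x/Mid/g/E} → row (6,4) (6,4) (1,4) (1,4)
{x/Hi/k/D, x/Lo/k/D, x/Mid/k/D} → row (4,5) (4,5) (2,4) (2,4)
{x/Hi/k/E, x/Lo/k/E, x/Mid/k/E} → row (4,5) (4,5) (1,4) (1,4)
That's 7 distinct rows out of 24 strategies.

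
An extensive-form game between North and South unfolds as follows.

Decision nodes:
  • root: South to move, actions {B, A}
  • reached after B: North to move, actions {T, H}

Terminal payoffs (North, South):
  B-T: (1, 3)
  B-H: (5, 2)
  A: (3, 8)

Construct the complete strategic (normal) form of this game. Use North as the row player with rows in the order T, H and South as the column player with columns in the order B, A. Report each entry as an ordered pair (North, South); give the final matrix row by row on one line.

Row T: B→(1,3), A→(3,8)
Row H: B→(5,2), A→(3,8)

T: (1,3) (3,8) | H: (5,2) (3,8)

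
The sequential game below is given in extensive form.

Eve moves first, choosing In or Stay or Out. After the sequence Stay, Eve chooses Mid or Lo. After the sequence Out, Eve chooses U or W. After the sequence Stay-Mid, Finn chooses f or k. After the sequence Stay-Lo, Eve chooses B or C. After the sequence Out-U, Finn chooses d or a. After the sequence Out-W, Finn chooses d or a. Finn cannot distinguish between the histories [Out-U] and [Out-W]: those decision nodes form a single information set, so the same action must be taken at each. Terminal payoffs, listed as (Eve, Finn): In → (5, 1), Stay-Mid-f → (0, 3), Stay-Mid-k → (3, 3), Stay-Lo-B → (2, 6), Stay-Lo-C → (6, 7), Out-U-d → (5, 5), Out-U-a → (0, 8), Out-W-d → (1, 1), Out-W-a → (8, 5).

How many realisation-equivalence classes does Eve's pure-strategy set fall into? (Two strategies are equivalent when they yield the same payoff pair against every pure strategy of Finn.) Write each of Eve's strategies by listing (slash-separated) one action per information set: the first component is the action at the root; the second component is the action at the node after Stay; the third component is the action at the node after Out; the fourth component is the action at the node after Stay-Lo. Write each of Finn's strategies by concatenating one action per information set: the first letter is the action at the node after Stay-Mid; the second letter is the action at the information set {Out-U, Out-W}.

6

Eve has 24 pure strategies: In/Mid/U/B, In/Mid/U/C, In/Mid/W/B, In/Mid/W/C, In/Lo/U/B, In/Lo/U/C, In/Lo/W/B, In/Lo/W/C, Stay/Mid/U/B, Stay/Mid/U/C, Stay/Mid/W/B, Stay/Mid/W/C, Stay/Lo/U/B, Stay/Lo/U/C, Stay/Lo/W/B, Stay/Lo/W/C, Out/Mid/U/B, Out/Mid/U/C, Out/Mid/W/B, Out/Mid/W/C, Out/Lo/U/B, Out/Lo/U/C, Out/Lo/W/B, Out/Lo/W/C. Columns: fd, fa, kd, ka.
{In/Mid/U/B, In/Mid/U/C, In/Mid/W/B, In/Mid/W/C, In/Lo/U/B, In/Lo/U/C, In/Lo/W/B, In/Lo/W/C} → row (5,1) (5,1) (5,1) (5,1)
{Stay/Mid/U/B, Stay/Mid/U/C, Stay/Mid/W/B, Stay/Mid/W/C} → row (0,3) (0,3) (3,3) (3,3)
{Stay/Lo/U/B, Stay/Lo/W/B} → row (2,6) (2,6) (2,6) (2,6)
{Stay/Lo/U/C, Stay/Lo/W/C} → row (6,7) (6,7) (6,7) (6,7)
{Out/Mid/U/B, Out/Mid/U/C, Out/Lo/U/B, Out/Lo/U/C} → row (5,5) (0,8) (5,5) (0,8)
{Out/Mid/W/B, Out/Mid/W/C, Out/Lo/W/B, Out/Lo/W/C} → row (1,1) (8,5) (1,1) (8,5)
That's 6 distinct rows out of 24 strategies.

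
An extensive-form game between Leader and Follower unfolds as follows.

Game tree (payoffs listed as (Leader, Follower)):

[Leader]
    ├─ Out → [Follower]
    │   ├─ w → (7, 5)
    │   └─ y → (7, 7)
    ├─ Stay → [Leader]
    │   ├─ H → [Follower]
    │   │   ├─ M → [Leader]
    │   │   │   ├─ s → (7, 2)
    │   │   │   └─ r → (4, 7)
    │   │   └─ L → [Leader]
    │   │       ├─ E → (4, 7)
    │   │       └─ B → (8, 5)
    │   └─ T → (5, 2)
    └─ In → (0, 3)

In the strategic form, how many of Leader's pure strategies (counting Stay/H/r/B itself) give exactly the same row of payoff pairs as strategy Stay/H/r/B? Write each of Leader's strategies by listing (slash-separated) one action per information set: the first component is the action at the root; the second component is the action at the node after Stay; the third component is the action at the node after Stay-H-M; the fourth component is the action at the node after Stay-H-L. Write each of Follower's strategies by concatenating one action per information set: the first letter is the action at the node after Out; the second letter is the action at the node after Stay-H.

Row for Stay/H/r/B (columns wM, wL, yM, yL): (4,7) (8,5) (4,7) (8,5).
Every one of Leader's information sets is on the play path for some reply by Follower when Leader follows Stay/H/r/B.
Changing the action at any of them therefore changes at least one column, so only Stay/H/r/B itself gives this row.

1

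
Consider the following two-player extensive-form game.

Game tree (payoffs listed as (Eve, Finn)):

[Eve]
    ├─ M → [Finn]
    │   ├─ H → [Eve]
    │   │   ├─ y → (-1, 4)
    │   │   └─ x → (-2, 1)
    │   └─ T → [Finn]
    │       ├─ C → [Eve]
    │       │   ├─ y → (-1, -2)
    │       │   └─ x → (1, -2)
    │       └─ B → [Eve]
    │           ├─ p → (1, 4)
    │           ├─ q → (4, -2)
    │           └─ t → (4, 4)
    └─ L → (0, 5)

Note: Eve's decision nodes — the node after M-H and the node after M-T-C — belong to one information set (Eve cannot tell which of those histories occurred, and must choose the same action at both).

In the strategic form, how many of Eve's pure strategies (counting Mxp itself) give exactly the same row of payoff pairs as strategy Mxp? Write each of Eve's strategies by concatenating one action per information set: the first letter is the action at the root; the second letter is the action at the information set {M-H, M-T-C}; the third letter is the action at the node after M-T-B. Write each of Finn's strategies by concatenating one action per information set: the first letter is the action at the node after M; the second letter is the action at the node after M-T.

1

Row for Mxp (columns HC, HB, TC, TB): (-2,1) (-2,1) (1,-2) (1,4).
Every one of Eve's information sets is on the play path for some reply by Finn when Eve follows Mxp.
Changing the action at any of them therefore changes at least one column, so only Mxp itself gives this row.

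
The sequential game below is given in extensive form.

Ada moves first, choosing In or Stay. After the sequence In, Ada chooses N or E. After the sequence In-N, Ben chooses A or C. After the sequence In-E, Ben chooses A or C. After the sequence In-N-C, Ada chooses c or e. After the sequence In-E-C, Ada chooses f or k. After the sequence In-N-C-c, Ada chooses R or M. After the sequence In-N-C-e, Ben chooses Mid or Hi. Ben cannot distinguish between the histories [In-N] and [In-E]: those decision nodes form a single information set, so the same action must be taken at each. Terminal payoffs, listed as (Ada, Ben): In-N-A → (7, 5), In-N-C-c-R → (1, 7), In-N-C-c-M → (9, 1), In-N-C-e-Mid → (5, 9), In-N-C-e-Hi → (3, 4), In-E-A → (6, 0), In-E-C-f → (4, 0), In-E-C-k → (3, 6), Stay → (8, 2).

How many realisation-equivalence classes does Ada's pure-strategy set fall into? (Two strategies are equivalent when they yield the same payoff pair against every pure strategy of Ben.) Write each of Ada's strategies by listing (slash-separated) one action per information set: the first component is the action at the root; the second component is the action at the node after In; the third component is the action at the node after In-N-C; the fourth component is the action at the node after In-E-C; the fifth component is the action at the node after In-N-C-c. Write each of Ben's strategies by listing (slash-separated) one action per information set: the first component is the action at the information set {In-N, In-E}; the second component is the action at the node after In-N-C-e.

Ada has 32 pure strategies: In/N/c/f/R, In/N/c/f/M, In/N/c/k/R, In/N/c/k/M, In/N/e/f/R, In/N/e/f/M, In/N/e/k/R, In/N/e/k/M, In/E/c/f/R, In/E/c/f/M, In/E/c/k/R, In/E/c/k/M, In/E/e/f/R, In/E/e/f/M, In/E/e/k/R, In/E/e/k/M, Stay/N/c/f/R, Stay/N/c/f/M, Stay/N/c/k/R, Stay/N/c/k/M, Stay/N/e/f/R, Stay/N/e/f/M, Stay/N/e/k/R, Stay/N/e/k/M, Stay/E/c/f/R, Stay/E/c/f/M, Stay/E/c/k/R, Stay/E/c/k/M, Stay/E/e/f/R, Stay/E/e/f/M, Stay/E/e/k/R, Stay/E/e/k/M. Columns: A/Mid, A/Hi, C/Mid, C/Hi.
{In/N/c/f/R, In/N/c/k/R} → row (7,5) (7,5) (1,7) (1,7)
{In/N/c/f/M, In/N/c/k/M} → row (7,5) (7,5) (9,1) (9,1)
{In/N/e/f/R, In/N/e/f/M, In/N/e/k/R, In/N/e/k/M} → row (7,5) (7,5) (5,9) (3,4)
{In/E/c/f/R, In/E/c/f/M, In/E/e/f/R, In/E/e/f/M} → row (6,0) (6,0) (4,0) (4,0)
{In/E/c/k/R, In/E/c/k/M, In/E/e/k/R, In/E/e/k/M} → row (6,0) (6,0) (3,6) (3,6)
{Stay/N/c/f/R, Stay/N/c/f/M, Stay/N/c/k/R, Stay/N/c/k/M, Stay/N/e/f/R, Stay/N/e/f/M, Stay/N/e/k/R, Stay/N/e/k/M, Stay/E/c/f/R, Stay/E/c/f/M, Stay/E/c/k/R, Stay/E/c/k/M, Stay/E/e/f/R, Stay/E/e/f/M, Stay/E/e/k/R, Stay/E/e/k/M} → row (8,2) (8,2) (8,2) (8,2)
That's 6 distinct rows out of 32 strategies.

6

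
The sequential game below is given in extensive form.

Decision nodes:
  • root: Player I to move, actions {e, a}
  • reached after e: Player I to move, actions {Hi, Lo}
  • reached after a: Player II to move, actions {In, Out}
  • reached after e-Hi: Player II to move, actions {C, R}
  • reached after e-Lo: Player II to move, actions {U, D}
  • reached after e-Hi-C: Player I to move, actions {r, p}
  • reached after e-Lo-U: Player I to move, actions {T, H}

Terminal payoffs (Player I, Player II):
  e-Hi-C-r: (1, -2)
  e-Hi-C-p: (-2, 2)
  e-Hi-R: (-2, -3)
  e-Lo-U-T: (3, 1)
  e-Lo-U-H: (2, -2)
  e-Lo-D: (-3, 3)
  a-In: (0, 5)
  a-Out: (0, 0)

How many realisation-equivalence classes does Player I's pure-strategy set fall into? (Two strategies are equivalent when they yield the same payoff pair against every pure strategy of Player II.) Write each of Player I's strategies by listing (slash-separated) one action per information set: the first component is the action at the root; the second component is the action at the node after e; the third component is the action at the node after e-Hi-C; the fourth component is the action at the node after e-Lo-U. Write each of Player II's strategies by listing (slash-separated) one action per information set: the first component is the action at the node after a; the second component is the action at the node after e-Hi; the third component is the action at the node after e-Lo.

Player I has 16 pure strategies: e/Hi/r/T, e/Hi/r/H, e/Hi/p/T, e/Hi/p/H, e/Lo/r/T, e/Lo/r/H, e/Lo/p/T, e/Lo/p/H, a/Hi/r/T, a/Hi/r/H, a/Hi/p/T, a/Hi/p/H, a/Lo/r/T, a/Lo/r/H, a/Lo/p/T, a/Lo/p/H. Columns: In/C/U, In/C/D, In/R/U, In/R/D, Out/C/U, Out/C/D, Out/R/U, Out/R/D.
{e/Hi/r/T, e/Hi/r/H} → row (1,-2) (1,-2) (-2,-3) (-2,-3) (1,-2) (1,-2) (-2,-3) (-2,-3)
{e/Hi/p/T, e/Hi/p/H} → row (-2,2) (-2,2) (-2,-3) (-2,-3) (-2,2) (-2,2) (-2,-3) (-2,-3)
{e/Lo/r/T, e/Lo/p/T} → row (3,1) (-3,3) (3,1) (-3,3) (3,1) (-3,3) (3,1) (-3,3)
{e/Lo/r/H, e/Lo/p/H} → row (2,-2) (-3,3) (2,-2) (-3,3) (2,-2) (-3,3) (2,-2) (-3,3)
{a/Hi/r/T, a/Hi/r/H, a/Hi/p/T, a/Hi/p/H, a/Lo/r/T, a/Lo/r/H, a/Lo/p/T, a/Lo/p/H} → row (0,5) (0,5) (0,5) (0,5) (0,0) (0,0) (0,0) (0,0)
That's 5 distinct rows out of 16 strategies.

5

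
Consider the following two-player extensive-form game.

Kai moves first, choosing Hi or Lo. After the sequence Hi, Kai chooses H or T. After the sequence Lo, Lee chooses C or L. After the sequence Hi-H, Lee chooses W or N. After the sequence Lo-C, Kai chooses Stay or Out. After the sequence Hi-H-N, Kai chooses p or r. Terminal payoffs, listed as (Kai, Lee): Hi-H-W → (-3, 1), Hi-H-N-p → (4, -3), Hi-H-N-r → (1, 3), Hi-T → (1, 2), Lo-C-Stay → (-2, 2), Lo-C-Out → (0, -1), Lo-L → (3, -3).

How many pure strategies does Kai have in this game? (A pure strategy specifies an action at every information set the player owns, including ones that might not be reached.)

16

Kai owns the root with actions {Hi, Lo} — two choices.
Kai owns the node after Hi with actions {H, T} — two choices.
Kai owns the node after Lo-C with actions {Stay, Out} — two choices.
Kai owns the node after Hi-H-N with actions {p, r} — two choices.
A pure strategy fixes one action at each information set independently, so the count is the product 2 × 2 × 2 × 2 = 16.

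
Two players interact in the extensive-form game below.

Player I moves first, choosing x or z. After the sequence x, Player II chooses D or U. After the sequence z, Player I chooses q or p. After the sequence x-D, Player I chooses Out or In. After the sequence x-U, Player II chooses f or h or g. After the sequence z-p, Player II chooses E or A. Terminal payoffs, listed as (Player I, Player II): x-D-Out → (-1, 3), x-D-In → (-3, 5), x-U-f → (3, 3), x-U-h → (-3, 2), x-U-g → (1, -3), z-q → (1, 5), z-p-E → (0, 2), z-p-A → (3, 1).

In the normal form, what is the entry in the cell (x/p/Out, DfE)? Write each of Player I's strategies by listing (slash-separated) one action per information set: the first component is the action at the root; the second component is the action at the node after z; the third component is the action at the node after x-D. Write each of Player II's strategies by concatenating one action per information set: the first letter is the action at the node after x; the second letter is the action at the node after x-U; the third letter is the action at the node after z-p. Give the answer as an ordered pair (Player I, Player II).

(-1, 3)

Trace the play path from the root:
  Player I plays x
  Player II plays D at [x]
  Player I plays Out at [x-D]
→ terminal payoff (-1, 3).
(Player I's choice at the node after z is never reached on this path, so it doesn't affect the outcome.)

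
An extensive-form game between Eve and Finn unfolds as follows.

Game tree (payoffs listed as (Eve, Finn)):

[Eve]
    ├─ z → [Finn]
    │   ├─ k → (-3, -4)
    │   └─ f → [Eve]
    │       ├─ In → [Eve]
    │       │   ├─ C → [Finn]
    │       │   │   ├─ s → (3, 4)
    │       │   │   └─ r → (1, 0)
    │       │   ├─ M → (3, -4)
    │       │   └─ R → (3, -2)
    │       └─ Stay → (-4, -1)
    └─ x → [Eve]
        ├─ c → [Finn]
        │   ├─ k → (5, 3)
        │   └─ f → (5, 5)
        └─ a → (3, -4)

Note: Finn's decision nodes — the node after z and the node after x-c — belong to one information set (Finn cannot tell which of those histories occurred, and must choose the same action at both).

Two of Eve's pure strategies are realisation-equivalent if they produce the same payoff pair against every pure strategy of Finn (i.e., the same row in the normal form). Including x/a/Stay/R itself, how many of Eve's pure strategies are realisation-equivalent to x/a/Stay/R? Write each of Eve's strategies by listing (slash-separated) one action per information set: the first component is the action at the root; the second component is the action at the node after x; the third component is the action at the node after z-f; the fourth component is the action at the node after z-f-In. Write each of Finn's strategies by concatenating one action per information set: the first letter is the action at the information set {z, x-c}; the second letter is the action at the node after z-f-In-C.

6

Row for x/a/Stay/R (columns ks, kr, fs, fr): (3,-4) (3,-4) (3,-4) (3,-4).
Under x/a/Stay/R, Eve's choice at the node after z-f and at the node after z-f-In can never be reached regardless of what Finn does, so varying those choices leaves every outcome unchanged.
Holding the reachable choices fixed and varying the unreachable ones freely already gives 2 × 3 = 6 equivalent strategies.
No other strategy reproduces this row, so those 6 are the full class: x/a/In/C, x/a/In/M, x/a/In/R, x/a/Stay/C, x/a/Stay/M, x/a/Stay/R.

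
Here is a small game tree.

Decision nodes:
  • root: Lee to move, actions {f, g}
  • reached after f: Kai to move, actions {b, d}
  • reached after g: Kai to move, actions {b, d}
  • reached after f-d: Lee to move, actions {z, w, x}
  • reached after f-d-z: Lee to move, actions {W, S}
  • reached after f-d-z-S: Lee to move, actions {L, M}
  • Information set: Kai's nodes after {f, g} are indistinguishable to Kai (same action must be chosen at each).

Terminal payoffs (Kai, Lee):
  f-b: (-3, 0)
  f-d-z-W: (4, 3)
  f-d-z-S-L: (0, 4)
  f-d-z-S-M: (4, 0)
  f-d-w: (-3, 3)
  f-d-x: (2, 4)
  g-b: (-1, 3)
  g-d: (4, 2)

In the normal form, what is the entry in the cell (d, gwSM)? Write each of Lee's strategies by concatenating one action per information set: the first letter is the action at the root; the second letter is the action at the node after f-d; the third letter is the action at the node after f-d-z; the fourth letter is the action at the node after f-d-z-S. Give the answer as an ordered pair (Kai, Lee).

Trace the play path from the root:
  Lee plays g
  Kai plays d at [g]
→ terminal payoff (4, 2).
(Lee's choice at the node after f-d is never reached on this path, so it doesn't affect the outcome.)

(4, 2)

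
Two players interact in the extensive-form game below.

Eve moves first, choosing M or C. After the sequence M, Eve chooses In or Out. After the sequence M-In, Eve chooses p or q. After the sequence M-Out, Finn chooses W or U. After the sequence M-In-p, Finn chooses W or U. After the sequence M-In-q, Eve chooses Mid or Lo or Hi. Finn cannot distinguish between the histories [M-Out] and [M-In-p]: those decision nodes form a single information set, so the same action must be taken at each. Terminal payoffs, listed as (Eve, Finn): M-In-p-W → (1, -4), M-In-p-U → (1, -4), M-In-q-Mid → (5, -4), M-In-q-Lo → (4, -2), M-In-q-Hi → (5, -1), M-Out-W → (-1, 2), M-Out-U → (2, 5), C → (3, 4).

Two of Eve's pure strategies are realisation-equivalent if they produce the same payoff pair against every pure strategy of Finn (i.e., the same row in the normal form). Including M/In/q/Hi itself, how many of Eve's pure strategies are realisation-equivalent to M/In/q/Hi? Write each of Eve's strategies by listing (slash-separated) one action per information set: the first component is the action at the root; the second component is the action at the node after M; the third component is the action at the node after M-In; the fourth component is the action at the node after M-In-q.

1

Row for M/In/q/Hi (columns W, U): (5,-1) (5,-1).
Every one of Eve's information sets is on the play path for some reply by Finn when Eve follows M/In/q/Hi.
Changing the action at any of them therefore changes at least one column, so only M/In/q/Hi itself gives this row.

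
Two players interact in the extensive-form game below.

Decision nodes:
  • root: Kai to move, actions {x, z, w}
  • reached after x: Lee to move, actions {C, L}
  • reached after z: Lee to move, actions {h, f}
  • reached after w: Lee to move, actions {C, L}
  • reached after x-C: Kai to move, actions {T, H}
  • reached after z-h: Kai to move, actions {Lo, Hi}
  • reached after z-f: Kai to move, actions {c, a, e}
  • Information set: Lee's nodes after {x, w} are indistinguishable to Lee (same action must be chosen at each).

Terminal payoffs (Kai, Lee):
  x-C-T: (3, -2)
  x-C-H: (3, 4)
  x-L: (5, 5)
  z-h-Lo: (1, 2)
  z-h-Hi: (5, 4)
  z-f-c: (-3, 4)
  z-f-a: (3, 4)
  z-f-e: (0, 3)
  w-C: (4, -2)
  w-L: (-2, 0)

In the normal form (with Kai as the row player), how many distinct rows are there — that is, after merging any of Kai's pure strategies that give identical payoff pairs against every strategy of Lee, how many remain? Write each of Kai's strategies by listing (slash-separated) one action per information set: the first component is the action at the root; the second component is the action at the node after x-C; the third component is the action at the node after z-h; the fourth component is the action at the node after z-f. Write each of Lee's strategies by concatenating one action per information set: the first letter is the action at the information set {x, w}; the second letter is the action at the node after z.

9

Kai has 36 pure strategies: x/T/Lo/c, x/T/Lo/a, x/T/Lo/e, x/T/Hi/c, x/T/Hi/a, x/T/Hi/e, x/H/Lo/c, x/H/Lo/a, x/H/Lo/e, x/H/Hi/c, x/H/Hi/a, x/H/Hi/e, z/T/Lo/c, z/T/Lo/a, z/T/Lo/e, z/T/Hi/c, z/T/Hi/a, z/T/Hi/e, z/H/Lo/c, z/H/Lo/a, z/H/Lo/e, z/H/Hi/c, z/H/Hi/a, z/H/Hi/e, w/T/Lo/c, w/T/Lo/a, w/T/Lo/e, w/T/Hi/c, w/T/Hi/a, w/T/Hi/e, w/H/Lo/c, w/H/Lo/a, w/H/Lo/e, w/H/Hi/c, w/H/Hi/a, w/H/Hi/e. Columns: Ch, Cf, Lh, Lf.
{x/T/Lo/c, x/T/Lo/a, x/T/Lo/e, x/T/Hi/c, x/T/Hi/a, x/T/Hi/e} → row (3,-2) (3,-2) (5,5) (5,5)
{x/H/Lo/c, x/H/Lo/a, x/H/Lo/e, x/H/Hi/c, x/H/Hi/a, x/H/Hi/e} → row (3,4) (3,4) (5,5) (5,5)
{z/T/Lo/c, z/H/Lo/c} → row (1,2) (-3,4) (1,2) (-3,4)
{z/T/Lo/a, z/H/Lo/a} → row (1,2) (3,4) (1,2) (3,4)
{z/T/Lo/e, z/H/Lo/e} → row (1,2) (0,3) (1,2) (0,3)
{z/T/Hi/c, z/H/Hi/c} → row (5,4) (-3,4) (5,4) (-3,4)
{z/T/Hi/a, z/H/Hi/a} → row (5,4) (3,4) (5,4) (3,4)
{z/T/Hi/e, z/H/Hi/e} → row (5,4) (0,3) (5,4) (0,3)
{w/T/Lo/c, w/T/Lo/a, w/T/Lo/e, w/T/Hi/c, w/T/Hi/a, w/T/Hi/e, w/H/Lo/c, w/H/Lo/a, w/H/Lo/e, w/H/Hi/c, w/H/Hi/a, w/H/Hi/e} → row (4,-2) (4,-2) (-2,0) (-2,0)
That's 9 distinct rows out of 36 strategies.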